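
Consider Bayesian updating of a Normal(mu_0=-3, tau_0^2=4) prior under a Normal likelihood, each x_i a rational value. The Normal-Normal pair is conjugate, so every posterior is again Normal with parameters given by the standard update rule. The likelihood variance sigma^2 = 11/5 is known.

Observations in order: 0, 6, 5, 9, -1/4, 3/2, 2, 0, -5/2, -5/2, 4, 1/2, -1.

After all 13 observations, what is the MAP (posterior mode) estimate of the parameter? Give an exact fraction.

obs 1: x=0 → posterior Normal(-33/31, 44/31)
obs 2: x=6 → posterior Normal(29/17, 44/51)
obs 3: x=5 → posterior Normal(187/71, 44/71)
obs 4: x=9 → posterior Normal(367/91, 44/91)
obs 5: x=-1/4 → posterior Normal(362/111, 44/111)
obs 6: x=3/2 → posterior Normal(392/131, 44/131)
obs 7: x=2 → posterior Normal(432/151, 44/151)
obs 8: x=0 → posterior Normal(48/19, 44/171)
obs 9: x=-5/2 → posterior Normal(2, 44/191)
obs 10: x=-5/2 → posterior Normal(332/211, 44/211)
obs 11: x=4 → posterior Normal(412/231, 4/21)
obs 12: x=1/2 → posterior Normal(422/251, 44/251)
obs 13: x=-1 → posterior Normal(402/271, 44/271)

402/271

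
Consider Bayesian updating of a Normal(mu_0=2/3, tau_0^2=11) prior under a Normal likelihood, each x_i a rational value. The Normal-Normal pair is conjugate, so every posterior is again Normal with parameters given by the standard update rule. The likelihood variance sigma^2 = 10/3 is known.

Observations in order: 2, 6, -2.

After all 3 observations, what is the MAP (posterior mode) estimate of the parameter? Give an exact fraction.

614/327

obs 1: x=2 → posterior Normal(218/129, 110/43)
obs 2: x=6 → posterior Normal(203/57, 55/38)
obs 3: x=-2 → posterior Normal(614/327, 110/109)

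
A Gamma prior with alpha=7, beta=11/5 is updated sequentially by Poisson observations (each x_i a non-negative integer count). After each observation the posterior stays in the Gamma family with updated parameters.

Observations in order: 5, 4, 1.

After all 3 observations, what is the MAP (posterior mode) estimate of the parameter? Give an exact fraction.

obs 1: x=5 → posterior Gamma(12, 16/5)
obs 2: x=4 → posterior Gamma(16, 21/5)
obs 3: x=1 → posterior Gamma(17, 26/5)

40/13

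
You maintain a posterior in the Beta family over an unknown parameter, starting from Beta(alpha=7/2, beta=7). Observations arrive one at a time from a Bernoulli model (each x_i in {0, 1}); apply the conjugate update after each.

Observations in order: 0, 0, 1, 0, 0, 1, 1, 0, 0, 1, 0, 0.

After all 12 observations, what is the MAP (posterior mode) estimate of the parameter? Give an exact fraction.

13/41

obs 1: x=0 → posterior Beta(7/2, 8)
obs 2: x=0 → posterior Beta(7/2, 9)
obs 3: x=1 → posterior Beta(9/2, 9)
obs 4: x=0 → posterior Beta(9/2, 10)
obs 5: x=0 → posterior Beta(9/2, 11)
obs 6: x=1 → posterior Beta(11/2, 11)
obs 7: x=1 → posterior Beta(13/2, 11)
obs 8: x=0 → posterior Beta(13/2, 12)
obs 9: x=0 → posterior Beta(13/2, 13)
obs 10: x=1 → posterior Beta(15/2, 13)
obs 11: x=0 → posterior Beta(15/2, 14)
obs 12: x=0 → posterior Beta(15/2, 15)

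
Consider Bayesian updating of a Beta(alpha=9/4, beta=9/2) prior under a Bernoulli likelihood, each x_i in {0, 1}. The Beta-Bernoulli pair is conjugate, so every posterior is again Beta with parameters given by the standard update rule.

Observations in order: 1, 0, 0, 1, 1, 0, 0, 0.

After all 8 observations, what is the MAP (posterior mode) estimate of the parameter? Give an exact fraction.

obs 1: x=1 → posterior Beta(13/4, 9/2)
obs 2: x=0 → posterior Beta(13/4, 11/2)
obs 3: x=0 → posterior Beta(13/4, 13/2)
obs 4: x=1 → posterior Beta(17/4, 13/2)
obs 5: x=1 → posterior Beta(21/4, 13/2)
obs 6: x=0 → posterior Beta(21/4, 15/2)
obs 7: x=0 → posterior Beta(21/4, 17/2)
obs 8: x=0 → posterior Beta(21/4, 19/2)

1/3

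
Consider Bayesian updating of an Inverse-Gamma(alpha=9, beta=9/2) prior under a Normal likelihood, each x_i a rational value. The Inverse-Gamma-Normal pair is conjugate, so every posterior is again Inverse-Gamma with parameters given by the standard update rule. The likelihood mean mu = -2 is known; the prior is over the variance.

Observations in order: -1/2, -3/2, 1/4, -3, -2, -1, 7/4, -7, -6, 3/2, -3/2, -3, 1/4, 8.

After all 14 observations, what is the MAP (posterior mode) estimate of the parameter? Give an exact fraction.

3075/544

obs 1: x=-1/2 → posterior Inverse-Gamma(19/2, 45/8)
obs 2: x=-3/2 → posterior Inverse-Gamma(10, 23/4)
obs 3: x=1/4 → posterior Inverse-Gamma(21/2, 265/32)
obs 4: x=-3 → posterior Inverse-Gamma(11, 281/32)
obs 5: x=-2 → posterior Inverse-Gamma(23/2, 281/32)
obs 6: x=-1 → posterior Inverse-Gamma(12, 297/32)
obs 7: x=7/4 → posterior Inverse-Gamma(25/2, 261/16)
obs 8: x=-7 → posterior Inverse-Gamma(13, 461/16)
obs 9: x=-6 → posterior Inverse-Gamma(27/2, 589/16)
obs 10: x=3/2 → posterior Inverse-Gamma(14, 687/16)
obs 11: x=-3/2 → posterior Inverse-Gamma(29/2, 689/16)
obs 12: x=-3 → posterior Inverse-Gamma(15, 697/16)
obs 13: x=1/4 → posterior Inverse-Gamma(31/2, 1475/32)
obs 14: x=8 → posterior Inverse-Gamma(16, 3075/32)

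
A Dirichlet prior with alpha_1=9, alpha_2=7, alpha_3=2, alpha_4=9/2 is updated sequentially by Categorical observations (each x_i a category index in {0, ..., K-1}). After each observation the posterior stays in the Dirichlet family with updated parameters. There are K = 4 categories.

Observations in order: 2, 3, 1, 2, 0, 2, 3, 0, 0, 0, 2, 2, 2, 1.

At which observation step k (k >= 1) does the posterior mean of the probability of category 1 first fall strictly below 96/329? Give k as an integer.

k = 2

obs 1: x=2 → posterior Dirichlet(9, 7, 3, 9/2)
obs 2: x=3 → posterior Dirichlet(9, 7, 3, 11/2)
obs 3: x=1 → posterior Dirichlet(9, 8, 3, 11/2)
obs 4: x=2 → posterior Dirichlet(9, 8, 4, 11/2)
obs 5: x=0 → posterior Dirichlet(10, 8, 4, 11/2)
obs 6: x=2 → posterior Dirichlet(10, 8, 5, 11/2)
obs 7: x=3 → posterior Dirichlet(10, 8, 5, 13/2)
obs 8: x=0 → posterior Dirichlet(11, 8, 5, 13/2)
obs 9: x=0 → posterior Dirichlet(12, 8, 5, 13/2)
obs 10: x=0 → posterior Dirichlet(13, 8, 5, 13/2)
obs 11: x=2 → posterior Dirichlet(13, 8, 6, 13/2)
obs 12: x=2 → posterior Dirichlet(13, 8, 7, 13/2)
obs 13: x=2 → posterior Dirichlet(13, 8, 8, 13/2)
obs 14: x=1 → posterior Dirichlet(13, 9, 8, 13/2)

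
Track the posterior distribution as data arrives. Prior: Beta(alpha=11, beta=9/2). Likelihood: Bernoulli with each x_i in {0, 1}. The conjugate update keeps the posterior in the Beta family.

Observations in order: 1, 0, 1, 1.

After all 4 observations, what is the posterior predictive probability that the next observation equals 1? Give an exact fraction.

28/39

obs 1: x=1 → posterior Beta(12, 9/2)
obs 2: x=0 → posterior Beta(12, 11/2)
obs 3: x=1 → posterior Beta(13, 11/2)
obs 4: x=1 → posterior Beta(14, 11/2)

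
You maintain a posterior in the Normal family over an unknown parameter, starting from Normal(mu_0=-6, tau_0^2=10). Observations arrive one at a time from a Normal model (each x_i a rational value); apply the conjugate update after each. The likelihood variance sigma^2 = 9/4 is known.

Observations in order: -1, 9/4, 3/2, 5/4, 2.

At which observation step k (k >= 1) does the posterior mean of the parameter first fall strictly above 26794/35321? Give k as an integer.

obs 1: x=-1 → posterior Normal(-94/49, 90/49)
obs 2: x=9/4 → posterior Normal(-4/89, 90/89)
obs 3: x=3/2 → posterior Normal(56/129, 30/43)
obs 4: x=5/4 → posterior Normal(106/169, 90/169)
obs 5: x=2 → posterior Normal(186/209, 90/209)

k = 5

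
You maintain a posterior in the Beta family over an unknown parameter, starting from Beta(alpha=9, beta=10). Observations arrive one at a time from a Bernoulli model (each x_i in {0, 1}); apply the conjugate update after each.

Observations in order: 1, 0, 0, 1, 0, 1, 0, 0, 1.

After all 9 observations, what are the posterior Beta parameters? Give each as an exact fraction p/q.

obs 1: x=1 → posterior Beta(10, 10)
obs 2: x=0 → posterior Beta(10, 11)
obs 3: x=0 → posterior Beta(10, 12)
obs 4: x=1 → posterior Beta(11, 12)
obs 5: x=0 → posterior Beta(11, 13)
obs 6: x=1 → posterior Beta(12, 13)
obs 7: x=0 → posterior Beta(12, 14)
obs 8: x=0 → posterior Beta(12, 15)
obs 9: x=1 → posterior Beta(13, 15)

alpha=13, beta=15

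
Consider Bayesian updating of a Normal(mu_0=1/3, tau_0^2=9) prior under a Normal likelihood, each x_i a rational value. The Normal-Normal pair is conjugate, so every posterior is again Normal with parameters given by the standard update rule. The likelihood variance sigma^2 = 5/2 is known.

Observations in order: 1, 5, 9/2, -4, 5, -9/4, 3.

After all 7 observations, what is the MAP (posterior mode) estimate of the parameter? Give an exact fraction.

1333/786

obs 1: x=1 → posterior Normal(59/69, 45/23)
obs 2: x=5 → posterior Normal(329/123, 45/41)
obs 3: x=9/2 → posterior Normal(572/177, 45/59)
obs 4: x=-4 → posterior Normal(356/231, 45/77)
obs 5: x=5 → posterior Normal(626/285, 9/19)
obs 6: x=-9/4 → posterior Normal(1009/678, 45/113)
obs 7: x=3 → posterior Normal(1333/786, 45/131)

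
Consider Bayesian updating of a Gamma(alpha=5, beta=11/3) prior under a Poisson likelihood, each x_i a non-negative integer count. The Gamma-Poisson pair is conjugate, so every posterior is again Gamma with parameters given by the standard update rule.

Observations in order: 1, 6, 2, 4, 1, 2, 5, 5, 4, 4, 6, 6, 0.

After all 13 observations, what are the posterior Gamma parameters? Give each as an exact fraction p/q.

obs 1: x=1 → posterior Gamma(6, 14/3)
obs 2: x=6 → posterior Gamma(12, 17/3)
obs 3: x=2 → posterior Gamma(14, 20/3)
obs 4: x=4 → posterior Gamma(18, 23/3)
obs 5: x=1 → posterior Gamma(19, 26/3)
obs 6: x=2 → posterior Gamma(21, 29/3)
obs 7: x=5 → posterior Gamma(26, 32/3)
obs 8: x=5 → posterior Gamma(31, 35/3)
obs 9: x=4 → posterior Gamma(35, 38/3)
obs 10: x=4 → posterior Gamma(39, 41/3)
obs 11: x=6 → posterior Gamma(45, 44/3)
obs 12: x=6 → posterior Gamma(51, 47/3)
obs 13: x=0 → posterior Gamma(51, 50/3)

alpha=51, beta=50/3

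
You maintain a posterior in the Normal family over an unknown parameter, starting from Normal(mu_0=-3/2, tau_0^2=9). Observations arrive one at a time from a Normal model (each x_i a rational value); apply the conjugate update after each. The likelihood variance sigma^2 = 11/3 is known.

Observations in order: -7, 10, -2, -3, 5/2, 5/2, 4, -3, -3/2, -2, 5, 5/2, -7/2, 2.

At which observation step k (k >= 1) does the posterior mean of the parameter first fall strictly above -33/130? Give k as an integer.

k = 2

obs 1: x=-7 → posterior Normal(-411/76, 99/38)
obs 2: x=10 → posterior Normal(129/130, 99/65)
obs 3: x=-2 → posterior Normal(21/184, 99/92)
obs 4: x=-3 → posterior Normal(-141/238, 99/119)
obs 5: x=5/2 → posterior Normal(-3/146, 99/146)
obs 6: x=5/2 → posterior Normal(129/346, 99/173)
obs 7: x=4 → posterior Normal(69/80, 99/200)
obs 8: x=-3 → posterior Normal(183/454, 99/227)
obs 9: x=-3/2 → posterior Normal(51/254, 99/254)
obs 10: x=-2 → posterior Normal(-3/281, 99/281)
obs 11: x=5 → posterior Normal(3/7, 9/28)
obs 12: x=5/2 → posterior Normal(399/670, 99/335)
obs 13: x=-7/2 → posterior Normal(105/362, 99/362)
obs 14: x=2 → posterior Normal(159/389, 99/389)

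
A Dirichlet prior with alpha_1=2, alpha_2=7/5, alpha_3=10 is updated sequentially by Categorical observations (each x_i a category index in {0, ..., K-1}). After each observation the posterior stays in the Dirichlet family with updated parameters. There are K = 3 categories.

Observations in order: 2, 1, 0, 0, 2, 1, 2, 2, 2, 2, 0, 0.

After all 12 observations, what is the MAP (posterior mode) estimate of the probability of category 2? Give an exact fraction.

obs 1: x=2 → posterior Dirichlet(2, 7/5, 11)
obs 2: x=1 → posterior Dirichlet(2, 12/5, 11)
obs 3: x=0 → posterior Dirichlet(3, 12/5, 11)
obs 4: x=0 → posterior Dirichlet(4, 12/5, 11)
obs 5: x=2 → posterior Dirichlet(4, 12/5, 12)
obs 6: x=1 → posterior Dirichlet(4, 17/5, 12)
obs 7: x=2 → posterior Dirichlet(4, 17/5, 13)
obs 8: x=2 → posterior Dirichlet(4, 17/5, 14)
obs 9: x=2 → posterior Dirichlet(4, 17/5, 15)
obs 10: x=2 → posterior Dirichlet(4, 17/5, 16)
obs 11: x=0 → posterior Dirichlet(5, 17/5, 16)
obs 12: x=0 → posterior Dirichlet(6, 17/5, 16)

75/112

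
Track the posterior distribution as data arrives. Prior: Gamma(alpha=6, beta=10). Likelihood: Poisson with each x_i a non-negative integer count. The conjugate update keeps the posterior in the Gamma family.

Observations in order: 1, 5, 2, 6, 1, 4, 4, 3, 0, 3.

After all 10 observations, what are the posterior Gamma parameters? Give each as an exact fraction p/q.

obs 1: x=1 → posterior Gamma(7, 11)
obs 2: x=5 → posterior Gamma(12, 12)
obs 3: x=2 → posterior Gamma(14, 13)
obs 4: x=6 → posterior Gamma(20, 14)
obs 5: x=1 → posterior Gamma(21, 15)
obs 6: x=4 → posterior Gamma(25, 16)
obs 7: x=4 → posterior Gamma(29, 17)
obs 8: x=3 → posterior Gamma(32, 18)
obs 9: x=0 → posterior Gamma(32, 19)
obs 10: x=3 → posterior Gamma(35, 20)

alpha=35, beta=20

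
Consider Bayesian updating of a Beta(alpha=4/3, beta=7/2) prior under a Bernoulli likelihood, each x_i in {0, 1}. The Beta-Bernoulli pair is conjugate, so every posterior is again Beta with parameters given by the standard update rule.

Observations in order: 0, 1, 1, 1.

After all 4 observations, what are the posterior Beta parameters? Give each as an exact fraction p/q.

alpha=13/3, beta=9/2

obs 1: x=0 → posterior Beta(4/3, 9/2)
obs 2: x=1 → posterior Beta(7/3, 9/2)
obs 3: x=1 → posterior Beta(10/3, 9/2)
obs 4: x=1 → posterior Beta(13/3, 9/2)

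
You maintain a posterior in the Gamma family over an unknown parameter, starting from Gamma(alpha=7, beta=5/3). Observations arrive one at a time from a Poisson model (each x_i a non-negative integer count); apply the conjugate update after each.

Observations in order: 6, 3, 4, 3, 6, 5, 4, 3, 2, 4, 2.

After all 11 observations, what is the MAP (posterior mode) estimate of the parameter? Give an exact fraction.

72/19

obs 1: x=6 → posterior Gamma(13, 8/3)
obs 2: x=3 → posterior Gamma(16, 11/3)
obs 3: x=4 → posterior Gamma(20, 14/3)
obs 4: x=3 → posterior Gamma(23, 17/3)
obs 5: x=6 → posterior Gamma(29, 20/3)
obs 6: x=5 → posterior Gamma(34, 23/3)
obs 7: x=4 → posterior Gamma(38, 26/3)
obs 8: x=3 → posterior Gamma(41, 29/3)
obs 9: x=2 → posterior Gamma(43, 32/3)
obs 10: x=4 → posterior Gamma(47, 35/3)
obs 11: x=2 → posterior Gamma(49, 38/3)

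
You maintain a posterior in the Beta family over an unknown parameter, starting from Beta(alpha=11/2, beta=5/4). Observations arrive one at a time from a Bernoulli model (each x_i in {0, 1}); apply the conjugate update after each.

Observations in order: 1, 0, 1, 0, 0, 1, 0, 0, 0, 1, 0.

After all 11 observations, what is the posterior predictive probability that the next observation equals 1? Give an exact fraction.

38/71

obs 1: x=1 → posterior Beta(13/2, 5/4)
obs 2: x=0 → posterior Beta(13/2, 9/4)
obs 3: x=1 → posterior Beta(15/2, 9/4)
obs 4: x=0 → posterior Beta(15/2, 13/4)
obs 5: x=0 → posterior Beta(15/2, 17/4)
obs 6: x=1 → posterior Beta(17/2, 17/4)
obs 7: x=0 → posterior Beta(17/2, 21/4)
obs 8: x=0 → posterior Beta(17/2, 25/4)
obs 9: x=0 → posterior Beta(17/2, 29/4)
obs 10: x=1 → posterior Beta(19/2, 29/4)
obs 11: x=0 → posterior Beta(19/2, 33/4)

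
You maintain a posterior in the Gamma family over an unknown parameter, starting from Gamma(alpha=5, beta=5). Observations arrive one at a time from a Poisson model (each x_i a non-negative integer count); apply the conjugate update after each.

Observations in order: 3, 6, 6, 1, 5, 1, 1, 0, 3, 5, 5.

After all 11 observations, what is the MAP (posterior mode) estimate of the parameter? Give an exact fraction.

obs 1: x=3 → posterior Gamma(8, 6)
obs 2: x=6 → posterior Gamma(14, 7)
obs 3: x=6 → posterior Gamma(20, 8)
obs 4: x=1 → posterior Gamma(21, 9)
obs 5: x=5 → posterior Gamma(26, 10)
obs 6: x=1 → posterior Gamma(27, 11)
obs 7: x=1 → posterior Gamma(28, 12)
obs 8: x=0 → posterior Gamma(28, 13)
obs 9: x=3 → posterior Gamma(31, 14)
obs 10: x=5 → posterior Gamma(36, 15)
obs 11: x=5 → posterior Gamma(41, 16)

5/2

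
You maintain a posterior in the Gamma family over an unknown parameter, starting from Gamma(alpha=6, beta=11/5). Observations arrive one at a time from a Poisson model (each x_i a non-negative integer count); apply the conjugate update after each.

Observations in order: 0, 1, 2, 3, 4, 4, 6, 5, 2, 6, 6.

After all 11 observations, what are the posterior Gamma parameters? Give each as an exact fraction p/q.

obs 1: x=0 → posterior Gamma(6, 16/5)
obs 2: x=1 → posterior Gamma(7, 21/5)
obs 3: x=2 → posterior Gamma(9, 26/5)
obs 4: x=3 → posterior Gamma(12, 31/5)
obs 5: x=4 → posterior Gamma(16, 36/5)
obs 6: x=4 → posterior Gamma(20, 41/5)
obs 7: x=6 → posterior Gamma(26, 46/5)
obs 8: x=5 → posterior Gamma(31, 51/5)
obs 9: x=2 → posterior Gamma(33, 56/5)
obs 10: x=6 → posterior Gamma(39, 61/5)
obs 11: x=6 → posterior Gamma(45, 66/5)

alpha=45, beta=66/5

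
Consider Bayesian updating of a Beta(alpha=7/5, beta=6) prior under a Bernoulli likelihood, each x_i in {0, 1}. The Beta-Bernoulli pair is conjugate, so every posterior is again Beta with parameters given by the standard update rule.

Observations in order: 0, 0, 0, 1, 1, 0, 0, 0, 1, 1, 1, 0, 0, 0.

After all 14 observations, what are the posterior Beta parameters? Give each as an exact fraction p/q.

obs 1: x=0 → posterior Beta(7/5, 7)
obs 2: x=0 → posterior Beta(7/5, 8)
obs 3: x=0 → posterior Beta(7/5, 9)
obs 4: x=1 → posterior Beta(12/5, 9)
obs 5: x=1 → posterior Beta(17/5, 9)
obs 6: x=0 → posterior Beta(17/5, 10)
obs 7: x=0 → posterior Beta(17/5, 11)
obs 8: x=0 → posterior Beta(17/5, 12)
obs 9: x=1 → posterior Beta(22/5, 12)
obs 10: x=1 → posterior Beta(27/5, 12)
obs 11: x=1 → posterior Beta(32/5, 12)
obs 12: x=0 → posterior Beta(32/5, 13)
obs 13: x=0 → posterior Beta(32/5, 14)
obs 14: x=0 → posterior Beta(32/5, 15)

alpha=32/5, beta=15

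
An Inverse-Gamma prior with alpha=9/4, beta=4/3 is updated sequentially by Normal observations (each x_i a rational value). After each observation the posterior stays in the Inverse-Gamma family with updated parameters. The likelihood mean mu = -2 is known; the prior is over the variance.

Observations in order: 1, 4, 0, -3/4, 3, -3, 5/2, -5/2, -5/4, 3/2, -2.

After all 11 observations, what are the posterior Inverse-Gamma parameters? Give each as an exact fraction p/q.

alpha=31/4, beta=2701/48

obs 1: x=1 → posterior Inverse-Gamma(11/4, 35/6)
obs 2: x=4 → posterior Inverse-Gamma(13/4, 143/6)
obs 3: x=0 → posterior Inverse-Gamma(15/4, 155/6)
obs 4: x=-3/4 → posterior Inverse-Gamma(17/4, 2555/96)
obs 5: x=3 → posterior Inverse-Gamma(19/4, 3755/96)
obs 6: x=-3 → posterior Inverse-Gamma(21/4, 3803/96)
obs 7: x=5/2 → posterior Inverse-Gamma(23/4, 4775/96)
obs 8: x=-5/2 → posterior Inverse-Gamma(25/4, 4787/96)
obs 9: x=-5/4 → posterior Inverse-Gamma(27/4, 2407/48)
obs 10: x=3/2 → posterior Inverse-Gamma(29/4, 2701/48)
obs 11: x=-2 → posterior Inverse-Gamma(31/4, 2701/48)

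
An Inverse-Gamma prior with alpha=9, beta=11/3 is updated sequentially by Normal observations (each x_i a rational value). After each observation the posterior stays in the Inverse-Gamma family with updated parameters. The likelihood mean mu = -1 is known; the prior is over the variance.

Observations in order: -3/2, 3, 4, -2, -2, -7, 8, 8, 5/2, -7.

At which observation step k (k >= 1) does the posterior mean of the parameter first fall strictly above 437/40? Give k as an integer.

obs 1: x=-3/2 → posterior Inverse-Gamma(19/2, 91/24)
obs 2: x=3 → posterior Inverse-Gamma(10, 283/24)
obs 3: x=4 → posterior Inverse-Gamma(21/2, 583/24)
obs 4: x=-2 → posterior Inverse-Gamma(11, 595/24)
obs 5: x=-2 → posterior Inverse-Gamma(23/2, 607/24)
obs 6: x=-7 → posterior Inverse-Gamma(12, 1039/24)
obs 7: x=8 → posterior Inverse-Gamma(25/2, 2011/24)
obs 8: x=8 → posterior Inverse-Gamma(13, 2983/24)
obs 9: x=5/2 → posterior Inverse-Gamma(27/2, 1565/12)
obs 10: x=-7 → posterior Inverse-Gamma(14, 1781/12)

k = 10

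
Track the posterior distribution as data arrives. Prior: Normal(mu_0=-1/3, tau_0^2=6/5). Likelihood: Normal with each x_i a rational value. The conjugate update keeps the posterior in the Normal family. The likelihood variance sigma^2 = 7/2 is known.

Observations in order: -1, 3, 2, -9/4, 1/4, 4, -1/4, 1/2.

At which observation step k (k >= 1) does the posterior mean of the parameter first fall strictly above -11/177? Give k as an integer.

obs 1: x=-1 → posterior Normal(-71/141, 42/47)
obs 2: x=3 → posterior Normal(37/177, 42/59)
obs 3: x=2 → posterior Normal(109/213, 42/71)
obs 4: x=-9/4 → posterior Normal(28/249, 42/83)
obs 5: x=1/4 → posterior Normal(37/285, 42/95)
obs 6: x=4 → posterior Normal(181/321, 42/107)
obs 7: x=-1/4 → posterior Normal(172/357, 6/17)
obs 8: x=1/2 → posterior Normal(190/393, 42/131)

k = 2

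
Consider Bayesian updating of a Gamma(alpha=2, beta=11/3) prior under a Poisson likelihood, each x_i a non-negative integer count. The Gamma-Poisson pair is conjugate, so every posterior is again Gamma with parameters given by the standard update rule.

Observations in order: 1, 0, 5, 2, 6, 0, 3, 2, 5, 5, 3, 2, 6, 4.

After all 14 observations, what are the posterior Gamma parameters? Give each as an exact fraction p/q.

alpha=46, beta=53/3

obs 1: x=1 → posterior Gamma(3, 14/3)
obs 2: x=0 → posterior Gamma(3, 17/3)
obs 3: x=5 → posterior Gamma(8, 20/3)
obs 4: x=2 → posterior Gamma(10, 23/3)
obs 5: x=6 → posterior Gamma(16, 26/3)
obs 6: x=0 → posterior Gamma(16, 29/3)
obs 7: x=3 → posterior Gamma(19, 32/3)
obs 8: x=2 → posterior Gamma(21, 35/3)
obs 9: x=5 → posterior Gamma(26, 38/3)
obs 10: x=5 → posterior Gamma(31, 41/3)
obs 11: x=3 → posterior Gamma(34, 44/3)
obs 12: x=2 → posterior Gamma(36, 47/3)
obs 13: x=6 → posterior Gamma(42, 50/3)
obs 14: x=4 → posterior Gamma(46, 53/3)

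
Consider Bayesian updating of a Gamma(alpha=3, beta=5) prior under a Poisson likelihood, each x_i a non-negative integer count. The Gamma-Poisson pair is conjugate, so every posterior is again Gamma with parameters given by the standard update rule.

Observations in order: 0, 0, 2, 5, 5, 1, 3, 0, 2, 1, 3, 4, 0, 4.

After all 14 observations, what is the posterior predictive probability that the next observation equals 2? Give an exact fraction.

886812268539999570778401034212571313744414499/3435973836800000000000000000000000000000000000

obs 1: x=0 → posterior Gamma(3, 6)
obs 2: x=0 → posterior Gamma(3, 7)
obs 3: x=2 → posterior Gamma(5, 8)
obs 4: x=5 → posterior Gamma(10, 9)
obs 5: x=5 → posterior Gamma(15, 10)
obs 6: x=1 → posterior Gamma(16, 11)
obs 7: x=3 → posterior Gamma(19, 12)
obs 8: x=0 → posterior Gamma(19, 13)
obs 9: x=2 → posterior Gamma(21, 14)
obs 10: x=1 → posterior Gamma(22, 15)
obs 11: x=3 → posterior Gamma(25, 16)
obs 12: x=4 → posterior Gamma(29, 17)
obs 13: x=0 → posterior Gamma(29, 18)
obs 14: x=4 → posterior Gamma(33, 19)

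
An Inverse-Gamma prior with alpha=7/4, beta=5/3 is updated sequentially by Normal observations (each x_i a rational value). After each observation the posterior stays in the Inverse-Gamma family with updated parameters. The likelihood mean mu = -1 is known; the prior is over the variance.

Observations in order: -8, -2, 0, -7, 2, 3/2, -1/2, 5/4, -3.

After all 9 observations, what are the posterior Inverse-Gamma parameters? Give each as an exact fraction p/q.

obs 1: x=-8 → posterior Inverse-Gamma(9/4, 157/6)
obs 2: x=-2 → posterior Inverse-Gamma(11/4, 80/3)
obs 3: x=0 → posterior Inverse-Gamma(13/4, 163/6)
obs 4: x=-7 → posterior Inverse-Gamma(15/4, 271/6)
obs 5: x=2 → posterior Inverse-Gamma(17/4, 149/3)
obs 6: x=3/2 → posterior Inverse-Gamma(19/4, 1267/24)
obs 7: x=-1/2 → posterior Inverse-Gamma(21/4, 635/12)
obs 8: x=5/4 → posterior Inverse-Gamma(23/4, 5323/96)
obs 9: x=-3 → posterior Inverse-Gamma(25/4, 5515/96)

alpha=25/4, beta=5515/96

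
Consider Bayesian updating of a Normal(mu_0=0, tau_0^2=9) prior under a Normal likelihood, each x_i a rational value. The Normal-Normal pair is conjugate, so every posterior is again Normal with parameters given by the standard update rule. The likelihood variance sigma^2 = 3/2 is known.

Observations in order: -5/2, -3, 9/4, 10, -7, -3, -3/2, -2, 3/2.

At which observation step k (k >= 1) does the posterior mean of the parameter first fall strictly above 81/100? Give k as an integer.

obs 1: x=-5/2 → posterior Normal(-15/7, 9/7)
obs 2: x=-3 → posterior Normal(-33/13, 9/13)
obs 3: x=9/4 → posterior Normal(-39/38, 9/19)
obs 4: x=10 → posterior Normal(81/50, 9/25)
obs 5: x=-7 → posterior Normal(-3/62, 9/31)
obs 6: x=-3 → posterior Normal(-39/74, 9/37)
obs 7: x=-3/2 → posterior Normal(-57/86, 9/43)
obs 8: x=-2 → posterior Normal(-81/98, 9/49)
obs 9: x=3/2 → posterior Normal(-63/110, 9/55)

k = 4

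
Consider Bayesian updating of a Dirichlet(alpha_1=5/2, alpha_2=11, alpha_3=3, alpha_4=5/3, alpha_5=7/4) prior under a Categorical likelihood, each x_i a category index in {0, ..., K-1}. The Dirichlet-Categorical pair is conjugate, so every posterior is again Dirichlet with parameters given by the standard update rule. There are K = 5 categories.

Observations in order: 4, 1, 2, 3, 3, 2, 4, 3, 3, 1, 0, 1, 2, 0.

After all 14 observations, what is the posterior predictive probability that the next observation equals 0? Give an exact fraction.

54/407

obs 1: x=4 → posterior Dirichlet(5/2, 11, 3, 5/3, 11/4)
obs 2: x=1 → posterior Dirichlet(5/2, 12, 3, 5/3, 11/4)
obs 3: x=2 → posterior Dirichlet(5/2, 12, 4, 5/3, 11/4)
obs 4: x=3 → posterior Dirichlet(5/2, 12, 4, 8/3, 11/4)
obs 5: x=3 → posterior Dirichlet(5/2, 12, 4, 11/3, 11/4)
obs 6: x=2 → posterior Dirichlet(5/2, 12, 5, 11/3, 11/4)
obs 7: x=4 → posterior Dirichlet(5/2, 12, 5, 11/3, 15/4)
obs 8: x=3 → posterior Dirichlet(5/2, 12, 5, 14/3, 15/4)
obs 9: x=3 → posterior Dirichlet(5/2, 12, 5, 17/3, 15/4)
obs 10: x=1 → posterior Dirichlet(5/2, 13, 5, 17/3, 15/4)
obs 11: x=0 → posterior Dirichlet(7/2, 13, 5, 17/3, 15/4)
obs 12: x=1 → posterior Dirichlet(7/2, 14, 5, 17/3, 15/4)
obs 13: x=2 → posterior Dirichlet(7/2, 14, 6, 17/3, 15/4)
obs 14: x=0 → posterior Dirichlet(9/2, 14, 6, 17/3, 15/4)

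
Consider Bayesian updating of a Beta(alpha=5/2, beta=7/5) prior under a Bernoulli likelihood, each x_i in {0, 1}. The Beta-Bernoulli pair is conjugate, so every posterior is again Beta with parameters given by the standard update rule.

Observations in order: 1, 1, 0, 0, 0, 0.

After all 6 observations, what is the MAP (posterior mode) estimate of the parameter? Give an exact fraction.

35/79

obs 1: x=1 → posterior Beta(7/2, 7/5)
obs 2: x=1 → posterior Beta(9/2, 7/5)
obs 3: x=0 → posterior Beta(9/2, 12/5)
obs 4: x=0 → posterior Beta(9/2, 17/5)
obs 5: x=0 → posterior Beta(9/2, 22/5)
obs 6: x=0 → posterior Beta(9/2, 27/5)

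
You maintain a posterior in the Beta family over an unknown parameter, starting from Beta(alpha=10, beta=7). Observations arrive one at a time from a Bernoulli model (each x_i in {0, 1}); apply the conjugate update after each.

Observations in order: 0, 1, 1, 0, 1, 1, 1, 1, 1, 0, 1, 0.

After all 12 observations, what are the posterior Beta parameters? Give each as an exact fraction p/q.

alpha=18, beta=11

obs 1: x=0 → posterior Beta(10, 8)
obs 2: x=1 → posterior Beta(11, 8)
obs 3: x=1 → posterior Beta(12, 8)
obs 4: x=0 → posterior Beta(12, 9)
obs 5: x=1 → posterior Beta(13, 9)
obs 6: x=1 → posterior Beta(14, 9)
obs 7: x=1 → posterior Beta(15, 9)
obs 8: x=1 → posterior Beta(16, 9)
obs 9: x=1 → posterior Beta(17, 9)
obs 10: x=0 → posterior Beta(17, 10)
obs 11: x=1 → posterior Beta(18, 10)
obs 12: x=0 → posterior Beta(18, 11)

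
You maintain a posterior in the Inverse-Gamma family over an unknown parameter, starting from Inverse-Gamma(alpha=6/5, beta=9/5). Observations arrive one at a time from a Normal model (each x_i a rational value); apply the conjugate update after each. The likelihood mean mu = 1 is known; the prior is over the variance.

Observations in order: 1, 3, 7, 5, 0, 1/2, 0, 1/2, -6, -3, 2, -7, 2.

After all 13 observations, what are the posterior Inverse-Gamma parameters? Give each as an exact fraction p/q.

obs 1: x=1 → posterior Inverse-Gamma(17/10, 9/5)
obs 2: x=3 → posterior Inverse-Gamma(11/5, 19/5)
obs 3: x=7 → posterior Inverse-Gamma(27/10, 109/5)
obs 4: x=5 → posterior Inverse-Gamma(16/5, 149/5)
obs 5: x=0 → posterior Inverse-Gamma(37/10, 303/10)
obs 6: x=1/2 → posterior Inverse-Gamma(21/5, 1217/40)
obs 7: x=0 → posterior Inverse-Gamma(47/10, 1237/40)
obs 8: x=1/2 → posterior Inverse-Gamma(26/5, 621/20)
obs 9: x=-6 → posterior Inverse-Gamma(57/10, 1111/20)
obs 10: x=-3 → posterior Inverse-Gamma(31/5, 1271/20)
obs 11: x=2 → posterior Inverse-Gamma(67/10, 1281/20)
obs 12: x=-7 → posterior Inverse-Gamma(36/5, 1921/20)
obs 13: x=2 → posterior Inverse-Gamma(77/10, 1931/20)

alpha=77/10, beta=1931/20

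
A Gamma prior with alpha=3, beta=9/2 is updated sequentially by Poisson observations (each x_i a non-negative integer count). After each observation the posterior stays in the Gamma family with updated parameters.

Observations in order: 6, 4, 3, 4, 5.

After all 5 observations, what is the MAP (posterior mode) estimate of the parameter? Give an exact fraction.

48/19

obs 1: x=6 → posterior Gamma(9, 11/2)
obs 2: x=4 → posterior Gamma(13, 13/2)
obs 3: x=3 → posterior Gamma(16, 15/2)
obs 4: x=4 → posterior Gamma(20, 17/2)
obs 5: x=5 → posterior Gamma(25, 19/2)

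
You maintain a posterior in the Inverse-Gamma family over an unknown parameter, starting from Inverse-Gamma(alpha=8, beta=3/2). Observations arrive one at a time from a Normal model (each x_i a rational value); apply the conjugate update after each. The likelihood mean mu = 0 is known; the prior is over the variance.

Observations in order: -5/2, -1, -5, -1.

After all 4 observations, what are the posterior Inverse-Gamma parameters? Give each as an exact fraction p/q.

alpha=10, beta=145/8

obs 1: x=-5/2 → posterior Inverse-Gamma(17/2, 37/8)
obs 2: x=-1 → posterior Inverse-Gamma(9, 41/8)
obs 3: x=-5 → posterior Inverse-Gamma(19/2, 141/8)
obs 4: x=-1 → posterior Inverse-Gamma(10, 145/8)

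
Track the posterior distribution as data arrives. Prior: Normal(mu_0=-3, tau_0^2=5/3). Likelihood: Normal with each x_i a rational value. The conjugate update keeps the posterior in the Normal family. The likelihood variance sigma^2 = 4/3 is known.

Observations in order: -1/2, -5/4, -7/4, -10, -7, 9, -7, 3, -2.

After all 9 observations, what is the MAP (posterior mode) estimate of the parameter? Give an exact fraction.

obs 1: x=-1/2 → posterior Normal(-29/18, 20/27)
obs 2: x=-5/4 → posterior Normal(-83/56, 10/21)
obs 3: x=-7/4 → posterior Normal(-59/38, 20/57)
obs 4: x=-10 → posterior Normal(-53/16, 5/18)
obs 5: x=-7 → posterior Normal(-229/58, 20/87)
obs 6: x=9 → posterior Normal(-139/68, 10/51)
obs 7: x=-7 → posterior Normal(-209/78, 20/117)
obs 8: x=3 → posterior Normal(-179/88, 5/33)
obs 9: x=-2 → posterior Normal(-199/98, 20/147)

-199/98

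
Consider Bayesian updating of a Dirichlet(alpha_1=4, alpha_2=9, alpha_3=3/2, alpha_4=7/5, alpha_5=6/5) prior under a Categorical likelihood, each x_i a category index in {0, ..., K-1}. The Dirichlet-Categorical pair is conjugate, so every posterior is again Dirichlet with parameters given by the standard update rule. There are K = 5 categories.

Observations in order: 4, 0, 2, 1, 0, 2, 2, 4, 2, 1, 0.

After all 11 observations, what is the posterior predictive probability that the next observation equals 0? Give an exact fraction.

obs 1: x=4 → posterior Dirichlet(4, 9, 3/2, 7/5, 11/5)
obs 2: x=0 → posterior Dirichlet(5, 9, 3/2, 7/5, 11/5)
obs 3: x=2 → posterior Dirichlet(5, 9, 5/2, 7/5, 11/5)
obs 4: x=1 → posterior Dirichlet(5, 10, 5/2, 7/5, 11/5)
obs 5: x=0 → posterior Dirichlet(6, 10, 5/2, 7/5, 11/5)
obs 6: x=2 → posterior Dirichlet(6, 10, 7/2, 7/5, 11/5)
obs 7: x=2 → posterior Dirichlet(6, 10, 9/2, 7/5, 11/5)
obs 8: x=4 → posterior Dirichlet(6, 10, 9/2, 7/5, 16/5)
obs 9: x=2 → posterior Dirichlet(6, 10, 11/2, 7/5, 16/5)
obs 10: x=1 → posterior Dirichlet(6, 11, 11/2, 7/5, 16/5)
obs 11: x=0 → posterior Dirichlet(7, 11, 11/2, 7/5, 16/5)

70/281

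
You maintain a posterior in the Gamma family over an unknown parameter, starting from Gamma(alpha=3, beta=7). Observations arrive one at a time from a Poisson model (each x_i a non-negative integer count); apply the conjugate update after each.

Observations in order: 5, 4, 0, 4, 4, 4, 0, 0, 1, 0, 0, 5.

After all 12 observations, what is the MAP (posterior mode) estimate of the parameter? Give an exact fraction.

29/19

obs 1: x=5 → posterior Gamma(8, 8)
obs 2: x=4 → posterior Gamma(12, 9)
obs 3: x=0 → posterior Gamma(12, 10)
obs 4: x=4 → posterior Gamma(16, 11)
obs 5: x=4 → posterior Gamma(20, 12)
obs 6: x=4 → posterior Gamma(24, 13)
obs 7: x=0 → posterior Gamma(24, 14)
obs 8: x=0 → posterior Gamma(24, 15)
obs 9: x=1 → posterior Gamma(25, 16)
obs 10: x=0 → posterior Gamma(25, 17)
obs 11: x=0 → posterior Gamma(25, 18)
obs 12: x=5 → posterior Gamma(30, 19)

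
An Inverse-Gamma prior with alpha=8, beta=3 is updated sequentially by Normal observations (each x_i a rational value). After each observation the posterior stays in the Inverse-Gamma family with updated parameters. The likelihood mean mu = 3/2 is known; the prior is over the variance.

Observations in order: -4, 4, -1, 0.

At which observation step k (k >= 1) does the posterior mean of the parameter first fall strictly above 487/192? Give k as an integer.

obs 1: x=-4 → posterior Inverse-Gamma(17/2, 145/8)
obs 2: x=4 → posterior Inverse-Gamma(9, 85/4)
obs 3: x=-1 → posterior Inverse-Gamma(19/2, 195/8)
obs 4: x=0 → posterior Inverse-Gamma(10, 51/2)

k = 2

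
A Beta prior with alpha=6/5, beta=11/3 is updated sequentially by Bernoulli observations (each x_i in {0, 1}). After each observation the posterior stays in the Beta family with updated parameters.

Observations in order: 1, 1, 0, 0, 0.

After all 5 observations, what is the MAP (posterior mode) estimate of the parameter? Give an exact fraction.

obs 1: x=1 → posterior Beta(11/5, 11/3)
obs 2: x=1 → posterior Beta(16/5, 11/3)
obs 3: x=0 → posterior Beta(16/5, 14/3)
obs 4: x=0 → posterior Beta(16/5, 17/3)
obs 5: x=0 → posterior Beta(16/5, 20/3)

33/118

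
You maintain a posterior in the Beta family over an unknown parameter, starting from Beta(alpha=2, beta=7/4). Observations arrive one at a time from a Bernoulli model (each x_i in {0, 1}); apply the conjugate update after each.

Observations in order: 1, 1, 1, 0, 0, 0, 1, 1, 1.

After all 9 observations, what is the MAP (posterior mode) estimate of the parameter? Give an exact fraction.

obs 1: x=1 → posterior Beta(3, 7/4)
obs 2: x=1 → posterior Beta(4, 7/4)
obs 3: x=1 → posterior Beta(5, 7/4)
obs 4: x=0 → posterior Beta(5, 11/4)
obs 5: x=0 → posterior Beta(5, 15/4)
obs 6: x=0 → posterior Beta(5, 19/4)
obs 7: x=1 → posterior Beta(6, 19/4)
obs 8: x=1 → posterior Beta(7, 19/4)
obs 9: x=1 → posterior Beta(8, 19/4)

28/43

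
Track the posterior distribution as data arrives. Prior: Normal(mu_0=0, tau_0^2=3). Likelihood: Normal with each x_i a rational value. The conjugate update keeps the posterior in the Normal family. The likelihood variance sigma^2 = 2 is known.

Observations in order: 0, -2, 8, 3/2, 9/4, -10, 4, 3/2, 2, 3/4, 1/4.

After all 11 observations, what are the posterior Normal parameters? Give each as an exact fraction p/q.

obs 1: x=0 → posterior Normal(0, 6/5)
obs 2: x=-2 → posterior Normal(-3/4, 3/4)
obs 3: x=8 → posterior Normal(18/11, 6/11)
obs 4: x=3/2 → posterior Normal(45/28, 3/7)
obs 5: x=9/4 → posterior Normal(117/68, 6/17)
obs 6: x=-10 → posterior Normal(-3/80, 3/10)
obs 7: x=4 → posterior Normal(45/92, 6/23)
obs 8: x=3/2 → posterior Normal(63/104, 3/13)
obs 9: x=2 → posterior Normal(3/4, 6/29)
obs 10: x=3/4 → posterior Normal(3/4, 3/16)
obs 11: x=1/4 → posterior Normal(99/140, 6/35)

mu_0=99/140, tau_0^2=6/35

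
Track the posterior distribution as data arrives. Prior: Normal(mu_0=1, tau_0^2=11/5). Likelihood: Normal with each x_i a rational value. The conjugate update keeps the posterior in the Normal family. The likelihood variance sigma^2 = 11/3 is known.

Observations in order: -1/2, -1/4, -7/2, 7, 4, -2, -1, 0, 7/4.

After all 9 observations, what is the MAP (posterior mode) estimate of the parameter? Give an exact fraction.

obs 1: x=-1/2 → posterior Normal(7/16, 11/8)
obs 2: x=-1/4 → posterior Normal(1/4, 1)
obs 3: x=-7/2 → posterior Normal(-31/56, 11/14)
obs 4: x=7 → posterior Normal(53/68, 11/17)
obs 5: x=4 → posterior Normal(101/80, 11/20)
obs 6: x=-2 → posterior Normal(77/92, 11/23)
obs 7: x=-1 → posterior Normal(5/8, 11/26)
obs 8: x=0 → posterior Normal(65/116, 11/29)
obs 9: x=7/4 → posterior Normal(43/64, 11/32)

43/64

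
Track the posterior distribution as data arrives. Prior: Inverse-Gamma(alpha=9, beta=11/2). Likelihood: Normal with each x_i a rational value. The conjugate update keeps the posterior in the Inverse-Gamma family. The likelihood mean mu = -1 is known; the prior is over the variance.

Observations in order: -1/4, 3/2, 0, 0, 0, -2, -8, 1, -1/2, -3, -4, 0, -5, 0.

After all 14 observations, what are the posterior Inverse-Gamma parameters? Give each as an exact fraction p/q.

alpha=16, beta=1697/32

obs 1: x=-1/4 → posterior Inverse-Gamma(19/2, 185/32)
obs 2: x=3/2 → posterior Inverse-Gamma(10, 285/32)
obs 3: x=0 → posterior Inverse-Gamma(21/2, 301/32)
obs 4: x=0 → posterior Inverse-Gamma(11, 317/32)
obs 5: x=0 → posterior Inverse-Gamma(23/2, 333/32)
obs 6: x=-2 → posterior Inverse-Gamma(12, 349/32)
obs 7: x=-8 → posterior Inverse-Gamma(25/2, 1133/32)
obs 8: x=1 → posterior Inverse-Gamma(13, 1197/32)
obs 9: x=-1/2 → posterior Inverse-Gamma(27/2, 1201/32)
obs 10: x=-3 → posterior Inverse-Gamma(14, 1265/32)
obs 11: x=-4 → posterior Inverse-Gamma(29/2, 1409/32)
obs 12: x=0 → posterior Inverse-Gamma(15, 1425/32)
obs 13: x=-5 → posterior Inverse-Gamma(31/2, 1681/32)
obs 14: x=0 → posterior Inverse-Gamma(16, 1697/32)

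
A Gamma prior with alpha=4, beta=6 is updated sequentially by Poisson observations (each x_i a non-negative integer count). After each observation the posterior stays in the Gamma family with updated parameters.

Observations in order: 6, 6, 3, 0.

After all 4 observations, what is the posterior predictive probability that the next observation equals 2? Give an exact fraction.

1900000000000000000000/7400249944258160101211

obs 1: x=6 → posterior Gamma(10, 7)
obs 2: x=6 → posterior Gamma(16, 8)
obs 3: x=3 → posterior Gamma(19, 9)
obs 4: x=0 → posterior Gamma(19, 10)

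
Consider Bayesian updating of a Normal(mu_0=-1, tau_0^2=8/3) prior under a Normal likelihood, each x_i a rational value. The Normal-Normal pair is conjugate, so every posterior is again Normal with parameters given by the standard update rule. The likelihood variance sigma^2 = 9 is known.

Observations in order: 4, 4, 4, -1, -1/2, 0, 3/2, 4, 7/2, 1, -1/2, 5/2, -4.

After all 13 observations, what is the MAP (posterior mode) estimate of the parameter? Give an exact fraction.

obs 1: x=4 → posterior Normal(1/7, 72/35)
obs 2: x=4 → posterior Normal(37/43, 72/43)
obs 3: x=4 → posterior Normal(23/17, 24/17)
obs 4: x=-1 → posterior Normal(61/59, 72/59)
obs 5: x=-1/2 → posterior Normal(57/67, 72/67)
obs 6: x=0 → posterior Normal(19/25, 24/25)
obs 7: x=3/2 → posterior Normal(69/83, 72/83)
obs 8: x=4 → posterior Normal(101/91, 72/91)
obs 9: x=7/2 → posterior Normal(43/33, 8/11)
obs 10: x=1 → posterior Normal(137/107, 72/107)
obs 11: x=-1/2 → posterior Normal(133/115, 72/115)
obs 12: x=5/2 → posterior Normal(51/41, 24/41)
obs 13: x=-4 → posterior Normal(121/131, 72/131)

121/131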